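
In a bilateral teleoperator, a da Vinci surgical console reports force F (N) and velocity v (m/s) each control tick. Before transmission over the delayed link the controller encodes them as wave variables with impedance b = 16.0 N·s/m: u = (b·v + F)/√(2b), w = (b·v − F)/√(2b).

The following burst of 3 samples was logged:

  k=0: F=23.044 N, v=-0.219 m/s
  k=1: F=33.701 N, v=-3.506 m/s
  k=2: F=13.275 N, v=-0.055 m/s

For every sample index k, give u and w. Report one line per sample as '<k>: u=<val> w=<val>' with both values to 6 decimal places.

0: u=3.454217 w=-4.693068
1: u=-3.958914 w=-15.874017
2: u=2.191147 w=-2.502274

k=0: b·v=16.0×(-0.219)=-3.504000; √(2b)=5.656854; u=(-3.504000+23.044)/5.656854=3.454217, w=(-3.504000−23.044)/5.656854=-4.693068
k=1: b·v=16.0×(-3.506)=-56.096000; √(2b)=5.656854; u=(-56.096000+33.701)/5.656854=-3.958914, w=(-56.096000−33.701)/5.656854=-15.874017
k=2: b·v=16.0×(-0.055)=-0.880000; √(2b)=5.656854; u=(-0.880000+13.275)/5.656854=2.191147, w=(-0.880000−13.275)/5.656854=-2.502274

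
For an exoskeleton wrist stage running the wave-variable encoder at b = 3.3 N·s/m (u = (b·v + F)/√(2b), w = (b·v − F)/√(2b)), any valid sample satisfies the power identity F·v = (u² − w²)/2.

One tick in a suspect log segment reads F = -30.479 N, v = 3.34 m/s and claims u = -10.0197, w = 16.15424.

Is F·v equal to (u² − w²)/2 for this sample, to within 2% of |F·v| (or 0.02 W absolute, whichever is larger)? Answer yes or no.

F·v = (-30.479)×3.34 = -101.79986 W.
(u² − w²)/2 = (100.39439 − 260.95947)/2 = -80.28254 W.
|Δ| = 21.51732;  2% of max(1, |F·v|) = 2.03600.

no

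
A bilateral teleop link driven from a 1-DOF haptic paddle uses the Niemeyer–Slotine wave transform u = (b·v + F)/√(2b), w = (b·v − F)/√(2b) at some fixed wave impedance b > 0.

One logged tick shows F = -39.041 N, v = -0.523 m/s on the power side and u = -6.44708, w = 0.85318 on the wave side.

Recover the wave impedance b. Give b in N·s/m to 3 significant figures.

u + w = -5.59390;  u + w = √(2b)·v, so √(2b) = -5.59390/(-0.523) = 10.69579.
b = (√(2b))²/2 = 114.40000/2 = 57.20000.
(Check via u − w = 2F/√(2b): u − w = -7.30026, 2F/√(2b) = -7.30025.)

b = 57.2 N·s/m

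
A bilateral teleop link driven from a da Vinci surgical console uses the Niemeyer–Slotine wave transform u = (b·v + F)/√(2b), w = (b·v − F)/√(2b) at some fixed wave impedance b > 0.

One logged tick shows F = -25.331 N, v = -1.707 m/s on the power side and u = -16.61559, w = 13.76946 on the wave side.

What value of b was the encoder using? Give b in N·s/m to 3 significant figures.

b = 1.39 N·s/m

u + w = -2.8461;  u + w = √(2b)·v, so √(2b) = -2.8461/(-1.707) = 1.6673.
b = (√(2b))²/2 = 2.7800/2 = 1.3900.
(Check via u − w = 2F/√(2b): u − w = -30.3850, 2F/√(2b) = -30.3851.)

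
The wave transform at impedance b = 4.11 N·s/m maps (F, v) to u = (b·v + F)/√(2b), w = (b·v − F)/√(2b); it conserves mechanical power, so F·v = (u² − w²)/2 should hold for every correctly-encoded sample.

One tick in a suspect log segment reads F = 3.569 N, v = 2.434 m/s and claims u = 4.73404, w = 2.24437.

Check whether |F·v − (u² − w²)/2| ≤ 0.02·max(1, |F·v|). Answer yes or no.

F·v = 3.569×2.434 = 8.68695 W.
(u² − w²)/2 = (22.41113 − 5.03720)/2 = 8.68697 W.
|Δ| = 0.00002;  2% of max(1, |F·v|) = 0.17374.

yes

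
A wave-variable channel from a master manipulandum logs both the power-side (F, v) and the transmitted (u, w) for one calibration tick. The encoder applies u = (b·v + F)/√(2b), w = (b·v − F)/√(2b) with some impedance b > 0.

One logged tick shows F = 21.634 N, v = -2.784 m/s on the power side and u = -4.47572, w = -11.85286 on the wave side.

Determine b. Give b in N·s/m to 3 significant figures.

b = 17.2 N·s/m

u + w = -16.32858;  u + w = √(2b)·v, so √(2b) = -16.32858/(-2.784) = 5.86515.
b = (√(2b))²/2 = 34.39999/2 = 17.20000.
(Check via u − w = 2F/√(2b): u − w = 7.37714, 2F/√(2b) = 7.37713.)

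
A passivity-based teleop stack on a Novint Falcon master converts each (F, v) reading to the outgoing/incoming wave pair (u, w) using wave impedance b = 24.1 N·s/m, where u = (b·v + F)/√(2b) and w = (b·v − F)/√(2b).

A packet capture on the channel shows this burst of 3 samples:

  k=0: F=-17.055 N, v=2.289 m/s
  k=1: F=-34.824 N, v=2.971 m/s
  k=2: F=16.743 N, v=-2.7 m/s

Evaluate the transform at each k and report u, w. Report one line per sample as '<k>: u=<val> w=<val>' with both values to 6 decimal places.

k=0: b·v=24.1×2.289=55.164900; √(2b)=6.942622; u=(55.164900+(-17.055))/6.942622=5.489266, w=(55.164900−(-17.055))/6.942622=10.402396
k=1: b·v=24.1×2.971=71.601100; √(2b)=6.942622; u=(71.601100+(-34.824))/6.942622=5.297293, w=(71.601100−(-34.824))/6.942622=15.329237
k=2: b·v=24.1×(-2.7)=-65.070000; √(2b)=6.942622; u=(-65.070000+16.743)/6.942622=-6.960915, w=(-65.070000−16.743)/6.942622=-11.784165

0: u=5.489266 w=10.402396
1: u=5.297293 w=15.329237
2: u=-6.960915 w=-11.784165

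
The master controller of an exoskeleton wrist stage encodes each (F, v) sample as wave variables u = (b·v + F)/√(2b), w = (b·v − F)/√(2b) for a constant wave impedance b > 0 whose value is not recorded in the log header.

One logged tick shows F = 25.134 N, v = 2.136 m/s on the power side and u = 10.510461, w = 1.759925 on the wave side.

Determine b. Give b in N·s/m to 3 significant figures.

b = 16.5 N·s/m

u + w = 12.270386;  u + w = √(2b)·v, so √(2b) = 12.270386/2.136 = 5.744563.
b = (√(2b))²/2 = 33.000001/2 = 16.500001.
(Check via u − w = 2F/√(2b): u − w = 8.750536, 2F/√(2b) = 8.750535.)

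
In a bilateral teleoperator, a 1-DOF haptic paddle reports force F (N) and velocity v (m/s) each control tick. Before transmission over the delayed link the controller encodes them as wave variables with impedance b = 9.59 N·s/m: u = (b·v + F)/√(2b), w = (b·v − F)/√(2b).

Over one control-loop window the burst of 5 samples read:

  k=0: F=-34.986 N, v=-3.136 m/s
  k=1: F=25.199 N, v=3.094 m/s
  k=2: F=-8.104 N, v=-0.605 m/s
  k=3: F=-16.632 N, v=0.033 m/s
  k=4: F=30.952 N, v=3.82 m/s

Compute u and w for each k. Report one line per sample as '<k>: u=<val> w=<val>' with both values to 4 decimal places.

k=0: b·v=9.59×(-3.136)=-30.0742; √(2b)=4.3795; u=(-30.0742+(-34.986))/4.3795=-14.8556, w=(-30.0742−(-34.986))/4.3795=1.1215
k=1: b·v=9.59×3.094=29.6715; √(2b)=4.3795; u=(29.6715+25.199)/4.3795=12.5289, w=(29.6715−25.199)/4.3795=1.0212
k=2: b·v=9.59×(-0.605)=-5.8019; √(2b)=4.3795; u=(-5.8019+(-8.104))/4.3795=-3.1752, w=(-5.8019−(-8.104))/4.3795=0.5256
k=3: b·v=9.59×0.033=0.3165; √(2b)=4.3795; u=(0.3165+(-16.632))/4.3795=-3.7254, w=(0.3165−(-16.632))/4.3795=3.8700
k=4: b·v=9.59×3.82=36.6338; √(2b)=4.3795; u=(36.6338+30.952)/4.3795=15.4323, w=(36.6338−30.952)/4.3795=1.2974

0: u=-14.8556 w=1.1215
1: u=12.5289 w=1.0212
2: u=-3.1752 w=0.5256
3: u=-3.7254 w=3.8700
4: u=15.4323 w=1.2974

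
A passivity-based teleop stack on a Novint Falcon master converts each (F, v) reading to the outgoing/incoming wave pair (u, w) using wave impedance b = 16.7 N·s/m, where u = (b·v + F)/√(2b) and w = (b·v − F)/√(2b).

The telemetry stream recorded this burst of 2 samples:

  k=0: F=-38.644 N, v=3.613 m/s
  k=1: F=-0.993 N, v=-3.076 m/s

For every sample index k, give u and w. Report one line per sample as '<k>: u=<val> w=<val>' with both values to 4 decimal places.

0: u=3.7536 w=17.1269
1: u=-9.0603 w=-8.7167

k=0: b·v=16.7×3.613=60.3371; √(2b)=5.7793; u=(60.3371+(-38.644))/5.7793=3.7536, w=(60.3371−(-38.644))/5.7793=17.1269
k=1: b·v=16.7×(-3.076)=-51.3692; √(2b)=5.7793; u=(-51.3692+(-0.993))/5.7793=-9.0603, w=(-51.3692−(-0.993))/5.7793=-8.7167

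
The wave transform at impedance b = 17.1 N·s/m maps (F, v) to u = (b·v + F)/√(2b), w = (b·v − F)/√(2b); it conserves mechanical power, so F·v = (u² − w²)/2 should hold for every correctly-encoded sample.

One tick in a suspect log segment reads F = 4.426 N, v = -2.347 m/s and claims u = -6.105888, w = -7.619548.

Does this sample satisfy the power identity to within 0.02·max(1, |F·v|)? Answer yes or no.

yes

F·v = 4.426×(-2.347) = -10.387822 W.
(u² − w²)/2 = (37.281868 − 58.057512)/2 = -10.387822 W.
|Δ| = 0.000000;  2% of max(1, |F·v|) = 0.207756.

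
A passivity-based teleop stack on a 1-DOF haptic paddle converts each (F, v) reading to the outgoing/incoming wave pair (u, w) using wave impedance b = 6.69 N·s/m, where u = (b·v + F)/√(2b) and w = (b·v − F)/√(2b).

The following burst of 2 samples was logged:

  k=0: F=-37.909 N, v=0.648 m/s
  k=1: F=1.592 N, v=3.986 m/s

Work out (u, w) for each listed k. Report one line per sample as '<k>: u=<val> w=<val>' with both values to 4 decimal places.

k=0: b·v=6.69×0.648=4.3351; √(2b)=3.6579; u=(4.3351+(-37.909))/3.6579=-9.1785, w=(4.3351−(-37.909))/3.6579=11.5488
k=1: b·v=6.69×3.986=26.6663; √(2b)=3.6579; u=(26.6663+1.592)/3.6579=7.7254, w=(26.6663−1.592)/3.6579=6.8549

0: u=-9.1785 w=11.5488
1: u=7.7254 w=6.8549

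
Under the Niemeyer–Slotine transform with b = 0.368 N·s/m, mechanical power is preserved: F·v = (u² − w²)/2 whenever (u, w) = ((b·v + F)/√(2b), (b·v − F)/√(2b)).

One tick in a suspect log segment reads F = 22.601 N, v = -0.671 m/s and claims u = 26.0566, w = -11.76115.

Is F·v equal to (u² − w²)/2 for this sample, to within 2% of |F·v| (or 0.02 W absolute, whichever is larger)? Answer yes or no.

no

F·v = 22.601×(-0.671) = -15.16527 W.
(u² − w²)/2 = (678.94640 − 138.32465)/2 = 270.31088 W.
|Δ| = 285.47615;  2% of max(1, |F·v|) = 0.30331.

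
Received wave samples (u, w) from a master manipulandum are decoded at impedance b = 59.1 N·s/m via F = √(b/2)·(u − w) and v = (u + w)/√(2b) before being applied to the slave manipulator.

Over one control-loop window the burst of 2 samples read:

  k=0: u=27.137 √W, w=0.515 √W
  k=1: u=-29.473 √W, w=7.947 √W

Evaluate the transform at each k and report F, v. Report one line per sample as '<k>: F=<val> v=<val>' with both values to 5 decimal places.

k=0: u−w=26.62200, u+w=27.65200; √(b/2)=5.43599, √(2b)=10.87198; F=5.43599×26.622=144.71696, v=27.65200/10.87198=2.54342
k=1: u−w=-37.42000, u+w=-21.52600; √(b/2)=5.43599, √(2b)=10.87198; F=5.43599×(-37.42)=-203.41479, v=-21.52600/10.87198=-1.97995

0: F=144.71696 v=2.54342
1: F=-203.41479 v=-1.97995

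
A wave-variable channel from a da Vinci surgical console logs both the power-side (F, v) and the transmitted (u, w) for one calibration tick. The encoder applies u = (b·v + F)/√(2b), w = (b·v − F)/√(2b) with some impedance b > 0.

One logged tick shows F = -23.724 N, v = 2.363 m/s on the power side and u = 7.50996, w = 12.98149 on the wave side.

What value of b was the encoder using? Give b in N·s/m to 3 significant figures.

u + w = 20.49145;  u + w = √(2b)·v, so √(2b) = 20.49145/2.363 = 8.67179.
b = (√(2b))²/2 = 75.20002/2 = 37.60001.
(Check via u − w = 2F/√(2b): u − w = -5.47153, 2F/√(2b) = -5.47153.)

b = 37.6 N·s/m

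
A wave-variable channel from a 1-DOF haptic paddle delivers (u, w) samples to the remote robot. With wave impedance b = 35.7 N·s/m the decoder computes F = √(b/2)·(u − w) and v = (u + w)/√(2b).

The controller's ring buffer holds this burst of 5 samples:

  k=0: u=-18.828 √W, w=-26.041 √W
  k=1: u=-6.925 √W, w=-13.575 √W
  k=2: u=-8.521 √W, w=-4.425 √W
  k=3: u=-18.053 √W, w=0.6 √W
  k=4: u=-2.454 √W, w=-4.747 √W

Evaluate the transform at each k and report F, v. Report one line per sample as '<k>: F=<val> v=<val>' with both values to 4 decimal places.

0: F=30.4744 v=-5.3100
1: F=28.0958 v=-2.4261
2: F=-17.3053 v=-1.5321
3: F=-78.8075 v=-2.0655
4: F=9.6878 v=-0.8522

k=0: u−w=7.2130, u+w=-44.8690; √(b/2)=4.2249, √(2b)=8.4499; F=4.2249×7.213=30.4744, v=-44.8690/8.4499=-5.3100
k=1: u−w=6.6500, u+w=-20.5000; √(b/2)=4.2249, √(2b)=8.4499; F=4.2249×6.65=28.0958, v=-20.5000/8.4499=-2.4261
k=2: u−w=-4.0960, u+w=-12.9460; √(b/2)=4.2249, √(2b)=8.4499; F=4.2249×(-4.096)=-17.3053, v=-12.9460/8.4499=-1.5321
k=3: u−w=-18.6530, u+w=-17.4530; √(b/2)=4.2249, √(2b)=8.4499; F=4.2249×(-18.653)=-78.8075, v=-17.4530/8.4499=-2.0655
k=4: u−w=2.2930, u+w=-7.2010; √(b/2)=4.2249, √(2b)=8.4499; F=4.2249×2.293=9.6878, v=-7.2010/8.4499=-0.8522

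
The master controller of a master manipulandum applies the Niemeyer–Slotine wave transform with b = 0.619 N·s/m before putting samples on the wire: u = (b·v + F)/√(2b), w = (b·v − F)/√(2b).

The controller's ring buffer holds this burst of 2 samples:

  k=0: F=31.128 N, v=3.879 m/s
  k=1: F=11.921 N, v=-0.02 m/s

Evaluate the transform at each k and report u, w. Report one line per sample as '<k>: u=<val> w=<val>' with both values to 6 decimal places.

0: u=30.134333 w=-25.818347
1: u=10.702891 w=-10.725144

k=0: b·v=0.619×3.879=2.401101; √(2b)=1.112654; u=(2.401101+31.128)/1.112654=30.134333, w=(2.401101−31.128)/1.112654=-25.818347
k=1: b·v=0.619×(-0.02)=-0.012380; √(2b)=1.112654; u=(-0.012380+11.921)/1.112654=10.702891, w=(-0.012380−11.921)/1.112654=-10.725144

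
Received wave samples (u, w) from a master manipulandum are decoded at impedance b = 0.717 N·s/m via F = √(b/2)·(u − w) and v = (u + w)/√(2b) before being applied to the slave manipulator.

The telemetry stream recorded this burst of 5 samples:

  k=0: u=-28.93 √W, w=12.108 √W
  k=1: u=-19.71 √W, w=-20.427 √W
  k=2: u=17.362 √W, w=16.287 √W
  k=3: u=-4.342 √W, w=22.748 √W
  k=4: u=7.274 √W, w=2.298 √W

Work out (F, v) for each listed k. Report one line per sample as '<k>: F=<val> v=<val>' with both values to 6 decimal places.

k=0: u−w=-41.038000, u+w=-16.822000; √(b/2)=0.598749, √(2b)=1.197497; F=0.598749×(-41.038)=-24.571449, v=-16.822000/1.197497=-14.047630
k=1: u−w=0.717000, u+w=-40.137000; √(b/2)=0.598749, √(2b)=1.197497; F=0.598749×0.717=0.429303, v=-40.137000/1.197497=-33.517401
k=2: u−w=1.075000, u+w=33.649000; √(b/2)=0.598749, √(2b)=1.197497; F=0.598749×1.075=0.643655, v=33.649000/1.197497=28.099435
k=3: u−w=-27.090000, u+w=18.406000; √(b/2)=0.598749, √(2b)=1.197497; F=0.598749×(-27.09)=-16.220102, v=18.406000/1.197497=15.370388
k=4: u−w=4.976000, u+w=9.572000; √(b/2)=0.598749, √(2b)=1.197497; F=0.598749×4.976=2.979374, v=9.572000/1.197497=7.993337

0: F=-24.571449 v=-14.047630
1: F=0.429303 v=-33.517401
2: F=0.643655 v=28.099435
3: F=-16.220102 v=15.370388
4: F=2.979374 v=7.993337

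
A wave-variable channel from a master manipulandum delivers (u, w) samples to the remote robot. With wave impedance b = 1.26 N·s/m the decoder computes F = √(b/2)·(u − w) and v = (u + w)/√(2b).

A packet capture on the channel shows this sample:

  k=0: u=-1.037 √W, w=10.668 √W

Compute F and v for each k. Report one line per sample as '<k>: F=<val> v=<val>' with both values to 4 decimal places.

k=0: u−w=-11.7050, u+w=9.6310; √(b/2)=0.7937, √(2b)=1.5875; F=0.7937×(-11.705)=-9.2906, v=9.6310/1.5875=6.0670

0: F=-9.2906 v=6.0670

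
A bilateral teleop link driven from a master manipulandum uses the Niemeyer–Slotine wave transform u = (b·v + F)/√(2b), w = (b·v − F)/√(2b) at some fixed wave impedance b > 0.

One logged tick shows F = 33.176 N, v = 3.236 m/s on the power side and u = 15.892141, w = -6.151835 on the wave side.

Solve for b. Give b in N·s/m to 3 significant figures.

u + w = 9.740306;  u + w = √(2b)·v, so √(2b) = 9.740306/3.236 = 3.009983.
b = (√(2b))²/2 = 9.060000/2 = 4.530000.
(Check via u − w = 2F/√(2b): u − w = 22.043976, 2F/√(2b) = 22.043976.)

b = 4.53 N·s/m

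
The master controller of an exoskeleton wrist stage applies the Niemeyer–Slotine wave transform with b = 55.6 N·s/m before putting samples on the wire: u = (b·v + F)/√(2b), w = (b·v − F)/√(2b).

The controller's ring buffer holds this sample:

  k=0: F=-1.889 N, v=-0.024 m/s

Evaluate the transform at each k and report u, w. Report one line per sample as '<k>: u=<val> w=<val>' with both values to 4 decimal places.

0: u=-0.3057 w=0.0526

k=0: b·v=55.6×(-0.024)=-1.3344; √(2b)=10.5451; u=(-1.3344+(-1.889))/10.5451=-0.3057, w=(-1.3344−(-1.889))/10.5451=0.0526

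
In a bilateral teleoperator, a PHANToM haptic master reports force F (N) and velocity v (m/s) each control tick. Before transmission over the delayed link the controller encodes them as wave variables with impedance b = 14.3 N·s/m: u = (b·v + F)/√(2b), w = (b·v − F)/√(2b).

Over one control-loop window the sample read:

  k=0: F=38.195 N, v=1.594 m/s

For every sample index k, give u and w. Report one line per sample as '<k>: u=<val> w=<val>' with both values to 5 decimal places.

k=0: b·v=14.3×1.594=22.79420; √(2b)=5.34790; u=(22.79420+38.195)/5.34790=11.40433, w=(22.79420−38.195)/5.34790=-2.87979

0: u=11.40433 w=-2.87979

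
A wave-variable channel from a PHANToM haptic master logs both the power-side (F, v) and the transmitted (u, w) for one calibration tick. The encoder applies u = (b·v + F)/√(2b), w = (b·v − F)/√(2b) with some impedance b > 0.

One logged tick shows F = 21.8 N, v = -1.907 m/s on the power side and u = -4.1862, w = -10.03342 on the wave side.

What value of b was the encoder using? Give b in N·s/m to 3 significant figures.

u + w = -14.21962;  u + w = √(2b)·v, so √(2b) = -14.21962/(-1.907) = 7.45654.
b = (√(2b))²/2 = 55.59997/2 = 27.79999.
(Check via u − w = 2F/√(2b): u − w = 5.84722, 2F/√(2b) = 5.84722.)

b = 27.8 N·s/m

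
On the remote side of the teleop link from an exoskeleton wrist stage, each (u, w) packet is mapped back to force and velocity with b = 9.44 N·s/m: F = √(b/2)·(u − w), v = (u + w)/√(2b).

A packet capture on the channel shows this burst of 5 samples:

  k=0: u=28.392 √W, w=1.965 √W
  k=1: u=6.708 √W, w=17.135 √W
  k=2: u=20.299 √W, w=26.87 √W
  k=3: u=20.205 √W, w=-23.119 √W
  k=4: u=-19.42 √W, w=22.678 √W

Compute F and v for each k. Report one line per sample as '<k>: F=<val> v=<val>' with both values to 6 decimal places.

0: F=57.414140 v=6.986471
1: F=-22.653242 v=5.487315
2: F=-14.275866 v=10.855646
3: F=94.123820 v=-0.670639
4: F=-91.460267 v=0.749808

k=0: u−w=26.427000, u+w=30.357000; √(b/2)=2.172556, √(2b)=4.345112; F=2.172556×26.427=57.414140, v=30.357000/4.345112=6.986471
k=1: u−w=-10.427000, u+w=23.843000; √(b/2)=2.172556, √(2b)=4.345112; F=2.172556×(-10.427)=-22.653242, v=23.843000/4.345112=5.487315
k=2: u−w=-6.571000, u+w=47.169000; √(b/2)=2.172556, √(2b)=4.345112; F=2.172556×(-6.571)=-14.275866, v=47.169000/4.345112=10.855646
k=3: u−w=43.324000, u+w=-2.914000; √(b/2)=2.172556, √(2b)=4.345112; F=2.172556×43.324=94.123820, v=-2.914000/4.345112=-0.670639
k=4: u−w=-42.098000, u+w=3.258000; √(b/2)=2.172556, √(2b)=4.345112; F=2.172556×(-42.098)=-91.460267, v=3.258000/4.345112=0.749808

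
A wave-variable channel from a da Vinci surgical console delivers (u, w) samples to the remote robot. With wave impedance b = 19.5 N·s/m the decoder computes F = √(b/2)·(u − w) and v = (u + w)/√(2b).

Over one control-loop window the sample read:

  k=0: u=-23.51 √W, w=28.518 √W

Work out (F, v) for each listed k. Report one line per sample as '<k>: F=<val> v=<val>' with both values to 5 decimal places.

0: F=-162.45738 v=0.80192

k=0: u−w=-52.02800, u+w=5.00800; √(b/2)=3.12250, √(2b)=6.24500; F=3.12250×(-52.028)=-162.45738, v=5.00800/6.24500=0.80192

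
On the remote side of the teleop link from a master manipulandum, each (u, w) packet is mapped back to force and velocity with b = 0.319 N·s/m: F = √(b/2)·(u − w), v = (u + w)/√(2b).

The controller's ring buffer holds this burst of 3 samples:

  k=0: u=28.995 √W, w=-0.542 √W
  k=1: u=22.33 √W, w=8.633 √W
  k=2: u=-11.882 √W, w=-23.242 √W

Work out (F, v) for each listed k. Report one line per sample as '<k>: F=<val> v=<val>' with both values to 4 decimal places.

k=0: u−w=29.5370, u+w=28.4530; √(b/2)=0.3994, √(2b)=0.7987; F=0.3994×29.537=11.7963, v=28.4530/0.7987=35.6220
k=1: u−w=13.6970, u+w=30.9630; √(b/2)=0.3994, √(2b)=0.7987; F=0.3994×13.697=5.4702, v=30.9630/0.7987=38.7644
k=2: u−w=11.3600, u+w=-35.1240; √(b/2)=0.3994, √(2b)=0.7987; F=0.3994×11.36=4.5369, v=-35.1240/0.7987=-43.9738

0: F=11.7963 v=35.6220
1: F=5.4702 v=38.7644
2: F=4.5369 v=-43.9738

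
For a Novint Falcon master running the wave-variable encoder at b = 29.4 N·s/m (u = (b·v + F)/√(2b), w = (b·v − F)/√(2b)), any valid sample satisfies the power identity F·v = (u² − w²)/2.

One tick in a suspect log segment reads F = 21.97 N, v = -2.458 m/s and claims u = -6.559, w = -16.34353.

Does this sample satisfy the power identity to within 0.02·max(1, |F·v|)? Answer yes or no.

F·v = 21.97×(-2.458) = -54.0023 W.
(u² − w²)/2 = (43.0205 − 267.1110)/2 = -112.0452 W.
|Δ| = 58.0430;  2% of max(1, |F·v|) = 1.0800.

no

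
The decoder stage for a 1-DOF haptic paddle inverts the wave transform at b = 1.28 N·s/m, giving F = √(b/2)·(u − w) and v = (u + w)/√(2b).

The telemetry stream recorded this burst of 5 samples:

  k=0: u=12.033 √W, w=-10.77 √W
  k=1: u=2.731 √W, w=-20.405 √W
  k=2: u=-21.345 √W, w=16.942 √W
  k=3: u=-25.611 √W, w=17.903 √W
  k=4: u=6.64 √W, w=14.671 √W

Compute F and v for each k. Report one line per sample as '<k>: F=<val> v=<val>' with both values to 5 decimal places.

k=0: u−w=22.80300, u+w=1.26300; √(b/2)=0.80000, √(2b)=1.60000; F=0.80000×22.803=18.24240, v=1.26300/1.60000=0.78937
k=1: u−w=23.13600, u+w=-17.67400; √(b/2)=0.80000, √(2b)=1.60000; F=0.80000×23.136=18.50880, v=-17.67400/1.60000=-11.04625
k=2: u−w=-38.28700, u+w=-4.40300; √(b/2)=0.80000, √(2b)=1.60000; F=0.80000×(-38.287)=-30.62960, v=-4.40300/1.60000=-2.75187
k=3: u−w=-43.51400, u+w=-7.70800; √(b/2)=0.80000, √(2b)=1.60000; F=0.80000×(-43.514)=-34.81120, v=-7.70800/1.60000=-4.81750
k=4: u−w=-8.03100, u+w=21.31100; √(b/2)=0.80000, √(2b)=1.60000; F=0.80000×(-8.031)=-6.42480, v=21.31100/1.60000=13.31937

0: F=18.24240 v=0.78937
1: F=18.50880 v=-11.04625
2: F=-30.62960 v=-2.75187
3: F=-34.81120 v=-4.81750
4: F=-6.42480 v=13.31937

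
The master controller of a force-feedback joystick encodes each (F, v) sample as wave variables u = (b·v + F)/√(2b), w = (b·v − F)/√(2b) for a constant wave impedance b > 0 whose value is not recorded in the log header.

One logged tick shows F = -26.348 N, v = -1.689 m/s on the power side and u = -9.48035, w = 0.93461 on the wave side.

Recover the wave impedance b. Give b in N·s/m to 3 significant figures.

b = 12.8 N·s/m

u + w = -8.54574;  u + w = √(2b)·v, so √(2b) = -8.54574/(-1.689) = 5.05964.
b = (√(2b))²/2 = 25.60001/2 = 12.80000.
(Check via u − w = 2F/√(2b): u − w = -10.41496, 2F/√(2b) = -10.41496.)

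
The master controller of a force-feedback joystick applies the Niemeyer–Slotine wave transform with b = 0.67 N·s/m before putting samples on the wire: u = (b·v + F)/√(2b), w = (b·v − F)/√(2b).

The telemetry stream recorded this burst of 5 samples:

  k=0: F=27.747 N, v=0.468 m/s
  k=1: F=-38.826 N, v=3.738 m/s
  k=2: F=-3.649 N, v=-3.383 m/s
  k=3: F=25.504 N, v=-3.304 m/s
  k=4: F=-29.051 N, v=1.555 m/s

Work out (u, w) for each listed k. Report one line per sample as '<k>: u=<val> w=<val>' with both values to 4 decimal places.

0: u=24.2406 w=-23.6989
1: u=-31.3770 w=35.7041
2: u=-5.1103 w=1.1942
3: u=20.1198 w=-23.9444
4: u=-24.1962 w=25.9963

k=0: b·v=0.67×0.468=0.3136; √(2b)=1.1576; u=(0.3136+27.747)/1.1576=24.2406, w=(0.3136−27.747)/1.1576=-23.6989
k=1: b·v=0.67×3.738=2.5045; √(2b)=1.1576; u=(2.5045+(-38.826))/1.1576=-31.3770, w=(2.5045−(-38.826))/1.1576=35.7041
k=2: b·v=0.67×(-3.383)=-2.2666; √(2b)=1.1576; u=(-2.2666+(-3.649))/1.1576=-5.1103, w=(-2.2666−(-3.649))/1.1576=1.1942
k=3: b·v=0.67×(-3.304)=-2.2137; √(2b)=1.1576; u=(-2.2137+25.504)/1.1576=20.1198, w=(-2.2137−25.504)/1.1576=-23.9444
k=4: b·v=0.67×1.555=1.0418; √(2b)=1.1576; u=(1.0418+(-29.051))/1.1576=-24.1962, w=(1.0418−(-29.051))/1.1576=25.9963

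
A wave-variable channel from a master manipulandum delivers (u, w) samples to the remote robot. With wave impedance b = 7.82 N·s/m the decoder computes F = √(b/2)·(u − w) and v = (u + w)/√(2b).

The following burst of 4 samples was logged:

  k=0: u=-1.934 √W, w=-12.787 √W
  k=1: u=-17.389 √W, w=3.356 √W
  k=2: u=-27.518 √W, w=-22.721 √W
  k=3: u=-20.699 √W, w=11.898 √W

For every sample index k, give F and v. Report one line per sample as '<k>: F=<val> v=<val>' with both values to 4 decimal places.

k=0: u−w=10.8530, u+w=-14.7210; √(b/2)=1.9774, √(2b)=3.9547; F=1.9774×10.853=21.4604, v=-14.7210/3.9547=-3.7224
k=1: u−w=-20.7450, u+w=-14.0330; √(b/2)=1.9774, √(2b)=3.9547; F=1.9774×(-20.745)=-41.0206, v=-14.0330/3.9547=-3.5484
k=2: u−w=-4.7970, u+w=-50.2390; √(b/2)=1.9774, √(2b)=3.9547; F=1.9774×(-4.797)=-9.4855, v=-50.2390/3.9547=-12.7035
k=3: u−w=-32.5970, u+w=-8.8010; √(b/2)=1.9774, √(2b)=3.9547; F=1.9774×(-32.597)=-64.4564, v=-8.8010/3.9547=-2.2254

0: F=21.4604 v=-3.7224
1: F=-41.0206 v=-3.5484
2: F=-9.4855 v=-12.7035
3: F=-64.4564 v=-2.2254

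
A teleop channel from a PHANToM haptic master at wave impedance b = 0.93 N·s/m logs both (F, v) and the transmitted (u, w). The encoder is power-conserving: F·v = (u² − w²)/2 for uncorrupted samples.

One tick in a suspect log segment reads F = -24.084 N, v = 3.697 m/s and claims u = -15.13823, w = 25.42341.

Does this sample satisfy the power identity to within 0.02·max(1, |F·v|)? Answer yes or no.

no

F·v = (-24.084)×3.697 = -89.0385 W.
(u² − w²)/2 = (229.1660 − 646.3498)/2 = -208.5919 W.
|Δ| = 119.5533;  2% of max(1, |F·v|) = 1.7808.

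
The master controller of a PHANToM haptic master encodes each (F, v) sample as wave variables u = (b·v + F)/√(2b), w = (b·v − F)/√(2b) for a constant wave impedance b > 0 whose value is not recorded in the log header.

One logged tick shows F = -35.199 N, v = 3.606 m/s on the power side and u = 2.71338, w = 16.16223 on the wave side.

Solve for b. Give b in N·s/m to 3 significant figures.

b = 13.7 N·s/m

u + w = 18.8756;  u + w = √(2b)·v, so √(2b) = 18.8756/3.606 = 5.2345.
b = (√(2b))²/2 = 27.4000/2 = 13.7000.
(Check via u − w = 2F/√(2b): u − w = -13.4489, 2F/√(2b) = -13.4488.)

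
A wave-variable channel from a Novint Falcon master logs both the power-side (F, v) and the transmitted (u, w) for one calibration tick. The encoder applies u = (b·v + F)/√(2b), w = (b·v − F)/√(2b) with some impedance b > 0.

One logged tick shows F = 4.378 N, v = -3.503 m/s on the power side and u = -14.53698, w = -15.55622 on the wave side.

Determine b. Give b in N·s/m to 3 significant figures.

u + w = -30.09320;  u + w = √(2b)·v, so √(2b) = -30.09320/(-3.503) = 8.59069.
b = (√(2b))²/2 = 73.80002/2 = 36.90001.
(Check via u − w = 2F/√(2b): u − w = 1.01924, 2F/√(2b) = 1.01924.)

b = 36.9 N·s/m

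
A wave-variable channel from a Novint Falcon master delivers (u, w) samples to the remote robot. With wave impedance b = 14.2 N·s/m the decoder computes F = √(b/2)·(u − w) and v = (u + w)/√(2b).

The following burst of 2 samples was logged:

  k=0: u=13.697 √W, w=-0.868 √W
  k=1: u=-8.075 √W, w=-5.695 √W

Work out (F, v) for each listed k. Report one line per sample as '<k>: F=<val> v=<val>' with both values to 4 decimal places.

k=0: u−w=14.5650, u+w=12.8290; √(b/2)=2.6646, √(2b)=5.3292; F=2.6646×14.565=38.8096, v=12.8290/5.3292=2.4073
k=1: u−w=-2.3800, u+w=-13.7700; √(b/2)=2.6646, √(2b)=5.3292; F=2.6646×(-2.38)=-6.3417, v=-13.7700/5.3292=-2.5839

0: F=38.8096 v=2.4073
1: F=-6.3417 v=-2.5839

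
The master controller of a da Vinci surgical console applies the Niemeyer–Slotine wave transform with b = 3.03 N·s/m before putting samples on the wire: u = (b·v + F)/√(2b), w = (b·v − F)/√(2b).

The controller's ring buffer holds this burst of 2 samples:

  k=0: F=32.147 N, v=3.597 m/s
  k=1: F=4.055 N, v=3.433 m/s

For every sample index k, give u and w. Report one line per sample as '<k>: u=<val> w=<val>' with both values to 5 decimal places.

0: u=17.48621 w=-8.63145
1: u=5.87275 w=2.57829

k=0: b·v=3.03×3.597=10.89891; √(2b)=2.46171; u=(10.89891+32.147)/2.46171=17.48621, w=(10.89891−32.147)/2.46171=-8.63145
k=1: b·v=3.03×3.433=10.40199; √(2b)=2.46171; u=(10.40199+4.055)/2.46171=5.87275, w=(10.40199−4.055)/2.46171=2.57829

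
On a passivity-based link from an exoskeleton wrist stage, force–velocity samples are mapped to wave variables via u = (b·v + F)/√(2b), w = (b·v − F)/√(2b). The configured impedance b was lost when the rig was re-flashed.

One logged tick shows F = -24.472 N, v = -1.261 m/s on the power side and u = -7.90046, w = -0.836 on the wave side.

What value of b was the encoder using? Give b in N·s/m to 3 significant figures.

b = 24 N·s/m

u + w = -8.7365;  u + w = √(2b)·v, so √(2b) = -8.7365/(-1.261) = 6.9282.
b = (√(2b))²/2 = 48.0000/2 = 24.0000.
(Check via u − w = 2F/√(2b): u − w = -7.0645, 2F/√(2b) = -7.0645.)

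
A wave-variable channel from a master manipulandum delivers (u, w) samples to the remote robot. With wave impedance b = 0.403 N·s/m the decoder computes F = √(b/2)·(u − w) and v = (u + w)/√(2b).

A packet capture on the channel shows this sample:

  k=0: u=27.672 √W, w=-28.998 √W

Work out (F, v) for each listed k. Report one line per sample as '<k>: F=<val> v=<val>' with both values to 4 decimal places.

0: F=25.4385 v=-1.4770

k=0: u−w=56.6700, u+w=-1.3260; √(b/2)=0.4489, √(2b)=0.8978; F=0.4489×56.67=25.4385, v=-1.3260/0.8978=-1.4770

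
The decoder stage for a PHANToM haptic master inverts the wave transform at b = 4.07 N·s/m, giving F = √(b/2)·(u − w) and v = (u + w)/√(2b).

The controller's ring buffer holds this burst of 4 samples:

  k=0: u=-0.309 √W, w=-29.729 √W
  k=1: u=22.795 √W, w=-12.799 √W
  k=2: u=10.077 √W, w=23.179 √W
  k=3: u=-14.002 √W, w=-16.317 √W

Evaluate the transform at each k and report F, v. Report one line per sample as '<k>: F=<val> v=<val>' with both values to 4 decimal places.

0: F=41.9686 v=-10.5283
1: F=50.7761 v=3.5036
2: F=-18.6905 v=11.6562
3: F=3.3024 v=-10.6268

k=0: u−w=29.4200, u+w=-30.0380; √(b/2)=1.4265, √(2b)=2.8531; F=1.4265×29.42=41.9686, v=-30.0380/2.8531=-10.5283
k=1: u−w=35.5940, u+w=9.9960; √(b/2)=1.4265, √(2b)=2.8531; F=1.4265×35.594=50.7761, v=9.9960/2.8531=3.5036
k=2: u−w=-13.1020, u+w=33.2560; √(b/2)=1.4265, √(2b)=2.8531; F=1.4265×(-13.102)=-18.6905, v=33.2560/2.8531=11.6562
k=3: u−w=2.3150, u+w=-30.3190; √(b/2)=1.4265, √(2b)=2.8531; F=1.4265×2.315=3.3024, v=-30.3190/2.8531=-10.6268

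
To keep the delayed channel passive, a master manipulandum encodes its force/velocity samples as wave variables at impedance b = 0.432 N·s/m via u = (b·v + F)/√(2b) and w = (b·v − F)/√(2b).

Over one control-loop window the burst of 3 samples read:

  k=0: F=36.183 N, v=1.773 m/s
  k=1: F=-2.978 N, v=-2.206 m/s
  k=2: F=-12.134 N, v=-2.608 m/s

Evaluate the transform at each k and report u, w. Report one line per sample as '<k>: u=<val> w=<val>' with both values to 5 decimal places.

k=0: b·v=0.432×1.773=0.76594; √(2b)=0.92952; u=(0.76594+36.183)/0.92952=39.75073, w=(0.76594−36.183)/0.92952=-38.10269
k=1: b·v=0.432×(-2.206)=-0.95299; √(2b)=0.92952; u=(-0.95299+(-2.978))/0.92952=-4.22907, w=(-0.95299−(-2.978))/0.92952=2.17856
k=2: b·v=0.432×(-2.608)=-1.12666; √(2b)=0.92952; u=(-1.12666+(-12.134))/0.92952=-14.26619, w=(-1.12666−(-12.134))/0.92952=11.84202

0: u=39.75073 w=-38.10269
1: u=-4.22907 w=2.17856
2: u=-14.26619 w=11.84202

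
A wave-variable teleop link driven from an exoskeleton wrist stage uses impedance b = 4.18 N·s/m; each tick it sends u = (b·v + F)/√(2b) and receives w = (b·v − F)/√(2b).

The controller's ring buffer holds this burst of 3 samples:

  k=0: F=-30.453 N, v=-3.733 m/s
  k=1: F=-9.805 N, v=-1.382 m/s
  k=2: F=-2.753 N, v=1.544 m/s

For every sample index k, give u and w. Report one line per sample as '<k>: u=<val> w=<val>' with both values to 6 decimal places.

0: u=-15.929126 w=5.135655
1: u=-5.389064 w=1.393196
2: u=1.279990 w=3.184280

k=0: b·v=4.18×(-3.733)=-15.603940; √(2b)=2.891366; u=(-15.603940+(-30.453))/2.891366=-15.929126, w=(-15.603940−(-30.453))/2.891366=5.135655
k=1: b·v=4.18×(-1.382)=-5.776760; √(2b)=2.891366; u=(-5.776760+(-9.805))/2.891366=-5.389064, w=(-5.776760−(-9.805))/2.891366=1.393196
k=2: b·v=4.18×1.544=6.453920; √(2b)=2.891366; u=(6.453920+(-2.753))/2.891366=1.279990, w=(6.453920−(-2.753))/2.891366=3.184280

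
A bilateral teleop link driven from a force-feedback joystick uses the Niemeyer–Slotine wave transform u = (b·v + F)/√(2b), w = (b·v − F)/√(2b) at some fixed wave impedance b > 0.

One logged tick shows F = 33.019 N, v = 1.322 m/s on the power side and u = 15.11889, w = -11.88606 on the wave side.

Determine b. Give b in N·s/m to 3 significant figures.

u + w = 3.2328;  u + w = √(2b)·v, so √(2b) = 3.2328/1.322 = 2.4454.
b = (√(2b))²/2 = 5.9800/2 = 2.9900.
(Check via u − w = 2F/√(2b): u − w = 27.0050, 2F/√(2b) = 27.0049.)

b = 2.99 N·s/m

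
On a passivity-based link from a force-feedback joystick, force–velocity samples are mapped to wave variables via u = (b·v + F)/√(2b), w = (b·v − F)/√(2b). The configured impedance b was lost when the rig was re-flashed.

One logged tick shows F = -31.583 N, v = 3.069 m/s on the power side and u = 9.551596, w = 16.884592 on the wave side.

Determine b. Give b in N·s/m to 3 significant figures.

u + w = 26.436188;  u + w = √(2b)·v, so √(2b) = 26.436188/3.069 = 8.613942.
b = (√(2b))²/2 = 74.199997/2 = 37.099998.
(Check via u − w = 2F/√(2b): u − w = -7.332996, 2F/√(2b) = -7.332996.)

b = 37.1 N·s/m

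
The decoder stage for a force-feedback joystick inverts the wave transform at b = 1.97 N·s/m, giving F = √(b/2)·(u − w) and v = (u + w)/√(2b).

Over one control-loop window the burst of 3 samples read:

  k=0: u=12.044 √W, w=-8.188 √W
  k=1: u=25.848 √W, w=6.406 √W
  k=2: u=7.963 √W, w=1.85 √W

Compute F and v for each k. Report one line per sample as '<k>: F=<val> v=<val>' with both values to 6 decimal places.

0: F=20.079687 v=1.942625
1: F=19.295634 v=16.249330
2: F=6.066979 v=4.943718

k=0: u−w=20.232000, u+w=3.856000; √(b/2)=0.992472, √(2b)=1.984943; F=0.992472×20.232=20.079687, v=3.856000/1.984943=1.942625
k=1: u−w=19.442000, u+w=32.254000; √(b/2)=0.992472, √(2b)=1.984943; F=0.992472×19.442=19.295634, v=32.254000/1.984943=16.249330
k=2: u−w=6.113000, u+w=9.813000; √(b/2)=0.992472, √(2b)=1.984943; F=0.992472×6.113=6.066979, v=9.813000/1.984943=4.943718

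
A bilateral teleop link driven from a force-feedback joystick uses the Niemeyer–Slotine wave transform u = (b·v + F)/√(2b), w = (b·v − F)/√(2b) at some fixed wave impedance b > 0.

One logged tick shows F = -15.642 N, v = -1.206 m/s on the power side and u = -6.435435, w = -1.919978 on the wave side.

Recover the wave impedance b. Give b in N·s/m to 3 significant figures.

u + w = -8.355413;  u + w = √(2b)·v, so √(2b) = -8.355413/(-1.206) = 6.928203.
b = (√(2b))²/2 = 47.999999/2 = 23.999999.
(Check via u − w = 2F/√(2b): u − w = -4.515457, 2F/√(2b) = -4.515457.)

b = 24 N·s/m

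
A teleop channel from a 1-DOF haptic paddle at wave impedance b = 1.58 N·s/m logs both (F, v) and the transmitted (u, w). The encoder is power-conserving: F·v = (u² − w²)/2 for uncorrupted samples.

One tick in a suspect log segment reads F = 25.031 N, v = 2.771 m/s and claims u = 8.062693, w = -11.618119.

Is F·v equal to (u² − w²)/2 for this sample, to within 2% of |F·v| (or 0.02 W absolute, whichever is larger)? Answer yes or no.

no

F·v = 25.031×2.771 = 69.360901 W.
(u² − w²)/2 = (65.007018 − 134.980689)/2 = -34.986835 W.
|Δ| = 104.347736;  2% of max(1, |F·v|) = 1.387218.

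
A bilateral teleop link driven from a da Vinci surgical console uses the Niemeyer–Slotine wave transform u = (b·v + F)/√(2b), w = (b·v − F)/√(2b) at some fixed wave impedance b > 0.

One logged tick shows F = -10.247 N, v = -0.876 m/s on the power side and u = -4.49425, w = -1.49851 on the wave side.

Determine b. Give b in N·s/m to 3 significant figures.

b = 23.4 N·s/m

u + w = -5.99276;  u + w = √(2b)·v, so √(2b) = -5.99276/(-0.876) = 6.84105.
b = (√(2b))²/2 = 46.79997/2 = 23.39998.
(Check via u − w = 2F/√(2b): u − w = -2.99574, 2F/√(2b) = -2.99574.)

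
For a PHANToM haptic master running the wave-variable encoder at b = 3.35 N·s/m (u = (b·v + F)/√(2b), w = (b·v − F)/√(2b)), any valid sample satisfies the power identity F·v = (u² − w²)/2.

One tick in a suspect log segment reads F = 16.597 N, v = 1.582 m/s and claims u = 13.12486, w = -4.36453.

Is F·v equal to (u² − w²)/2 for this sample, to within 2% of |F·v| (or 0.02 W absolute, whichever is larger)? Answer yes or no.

no

F·v = 16.597×1.582 = 26.25645 W.
(u² − w²)/2 = (172.26195 − 19.04912)/2 = 76.60641 W.
|Δ| = 50.34996;  2% of max(1, |F·v|) = 0.52513.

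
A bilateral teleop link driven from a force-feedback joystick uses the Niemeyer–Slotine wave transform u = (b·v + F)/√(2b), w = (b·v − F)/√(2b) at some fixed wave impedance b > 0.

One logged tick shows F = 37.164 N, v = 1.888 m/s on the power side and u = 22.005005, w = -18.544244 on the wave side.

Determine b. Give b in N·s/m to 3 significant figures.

u + w = 3.460761;  u + w = √(2b)·v, so √(2b) = 3.460761/1.888 = 1.833030.
b = (√(2b))²/2 = 3.360000/2 = 1.680000.
(Check via u − w = 2F/√(2b): u − w = 40.549249, 2F/√(2b) = 40.549250.)

b = 1.68 N·s/m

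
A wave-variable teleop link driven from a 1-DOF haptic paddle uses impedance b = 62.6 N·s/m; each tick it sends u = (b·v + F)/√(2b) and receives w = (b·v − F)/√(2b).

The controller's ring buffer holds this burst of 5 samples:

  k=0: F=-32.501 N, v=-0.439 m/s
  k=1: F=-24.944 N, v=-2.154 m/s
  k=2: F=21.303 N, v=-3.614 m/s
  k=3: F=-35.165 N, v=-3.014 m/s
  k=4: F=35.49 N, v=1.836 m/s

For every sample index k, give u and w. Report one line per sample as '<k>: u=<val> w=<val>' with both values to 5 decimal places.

k=0: b·v=62.6×(-0.439)=-27.48140; √(2b)=11.18928; u=(-27.48140+(-32.501))/11.18928=-5.36070, w=(-27.48140−(-32.501))/11.18928=0.44861
k=1: b·v=62.6×(-2.154)=-134.84040; √(2b)=11.18928; u=(-134.84040+(-24.944))/11.18928=-14.28013, w=(-134.84040−(-24.944))/11.18928=-9.82158
k=2: b·v=62.6×(-3.614)=-226.23640; √(2b)=11.18928; u=(-226.23640+21.303)/11.18928=-18.31515, w=(-226.23640−21.303)/11.18928=-22.12291
k=3: b·v=62.6×(-3.014)=-188.67640; √(2b)=11.18928; u=(-188.67640+(-35.165))/11.18928=-20.00499, w=(-188.67640−(-35.165))/11.18928=-13.71951
k=4: b·v=62.6×1.836=114.93360; √(2b)=11.18928; u=(114.93360+35.49)/11.18928=13.44355, w=(114.93360−35.49)/11.18928=7.09997

0: u=-5.36070 w=0.44861
1: u=-14.28013 w=-9.82158
2: u=-18.31515 w=-22.12291
3: u=-20.00499 w=-13.71951
4: u=13.44355 w=7.09997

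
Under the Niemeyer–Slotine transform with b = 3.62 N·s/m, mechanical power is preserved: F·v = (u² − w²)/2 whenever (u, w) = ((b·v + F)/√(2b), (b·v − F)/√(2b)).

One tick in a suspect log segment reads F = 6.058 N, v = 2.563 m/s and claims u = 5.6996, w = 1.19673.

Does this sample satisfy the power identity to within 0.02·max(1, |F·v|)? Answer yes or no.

yes

F·v = 6.058×2.563 = 15.5267 W.
(u² − w²)/2 = (32.4854 − 1.4322)/2 = 15.5266 W.
|Δ| = 0.0000;  2% of max(1, |F·v|) = 0.3105.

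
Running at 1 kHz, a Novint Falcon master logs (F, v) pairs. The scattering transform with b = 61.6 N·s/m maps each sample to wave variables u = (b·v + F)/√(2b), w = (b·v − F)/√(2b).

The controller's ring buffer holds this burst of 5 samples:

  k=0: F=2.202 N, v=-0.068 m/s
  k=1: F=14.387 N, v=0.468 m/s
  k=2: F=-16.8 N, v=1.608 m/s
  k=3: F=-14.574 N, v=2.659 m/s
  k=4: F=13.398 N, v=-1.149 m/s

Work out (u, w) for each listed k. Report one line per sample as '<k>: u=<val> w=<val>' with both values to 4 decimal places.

0: u=-0.1790 w=-0.5758
1: u=3.8935 w=1.3011
2: u=7.4105 w=10.4376
3: u=13.4438 w=16.0699
4: u=-5.1696 w=-7.5838

k=0: b·v=61.6×(-0.068)=-4.1888; √(2b)=11.0995; u=(-4.1888+2.202)/11.0995=-0.1790, w=(-4.1888−2.202)/11.0995=-0.5758
k=1: b·v=61.6×0.468=28.8288; √(2b)=11.0995; u=(28.8288+14.387)/11.0995=3.8935, w=(28.8288−14.387)/11.0995=1.3011
k=2: b·v=61.6×1.608=99.0528; √(2b)=11.0995; u=(99.0528+(-16.8))/11.0995=7.4105, w=(99.0528−(-16.8))/11.0995=10.4376
k=3: b·v=61.6×2.659=163.7944; √(2b)=11.0995; u=(163.7944+(-14.574))/11.0995=13.4438, w=(163.7944−(-14.574))/11.0995=16.0699
k=4: b·v=61.6×(-1.149)=-70.7784; √(2b)=11.0995; u=(-70.7784+13.398)/11.0995=-5.1696, w=(-70.7784−13.398)/11.0995=-7.5838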